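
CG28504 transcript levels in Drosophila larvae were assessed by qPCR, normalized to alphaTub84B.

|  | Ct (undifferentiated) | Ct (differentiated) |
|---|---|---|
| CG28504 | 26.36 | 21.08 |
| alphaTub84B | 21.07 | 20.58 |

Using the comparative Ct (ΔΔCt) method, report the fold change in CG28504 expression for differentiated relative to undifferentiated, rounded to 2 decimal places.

ΔCt(undifferentiated) = 26.360 − 21.070 = 5.290
ΔCt(differentiated) = 21.080 − 20.580 = 0.500
ΔΔCt = 0.500 − 5.290 = -4.790
Fold change = 2^(−(-4.790)) = 2^4.790 = 27.665

27.67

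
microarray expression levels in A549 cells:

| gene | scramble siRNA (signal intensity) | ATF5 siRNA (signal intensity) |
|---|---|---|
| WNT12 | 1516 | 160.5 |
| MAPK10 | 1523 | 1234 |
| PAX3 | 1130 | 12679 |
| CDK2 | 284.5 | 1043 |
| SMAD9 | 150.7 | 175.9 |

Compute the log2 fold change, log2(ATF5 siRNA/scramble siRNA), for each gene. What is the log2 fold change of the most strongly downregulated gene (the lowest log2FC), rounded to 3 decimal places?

-3.240

log2(160.5/1516) = -3.240  (WNT12)
log2(1234/1523) = -0.304  (MAPK10)
log2(12679/1130) = 3.488  (PAX3)
log2(1043/284.5) = 1.874  (CDK2)
log2(175.9/150.7) = 0.223  (SMAD9)
WNT12 is most strongly downregulated.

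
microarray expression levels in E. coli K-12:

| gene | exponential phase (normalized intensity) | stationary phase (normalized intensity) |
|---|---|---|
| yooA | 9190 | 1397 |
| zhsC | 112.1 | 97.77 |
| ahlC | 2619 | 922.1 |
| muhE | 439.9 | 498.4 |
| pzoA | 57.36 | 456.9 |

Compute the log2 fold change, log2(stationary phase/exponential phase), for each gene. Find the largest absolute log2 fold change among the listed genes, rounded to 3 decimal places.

log2(1397/9190) = -2.718  (yooA)
log2(97.77/112.1) = -0.197  (zhsC)
log2(922.1/2619) = -1.506  (ahlC)
log2(498.4/439.9) = 0.180  (muhE)
log2(456.9/57.36) = 2.994  (pzoA)
The largest magnitude belongs to pzoA.

2.994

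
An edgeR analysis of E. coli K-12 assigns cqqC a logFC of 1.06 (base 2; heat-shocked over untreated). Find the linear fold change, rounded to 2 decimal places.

2.08

Fold change = 2^(1.06) = 2.085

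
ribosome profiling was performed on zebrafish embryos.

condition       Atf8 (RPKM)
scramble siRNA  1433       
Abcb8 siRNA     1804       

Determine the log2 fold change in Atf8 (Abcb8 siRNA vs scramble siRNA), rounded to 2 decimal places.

Fold change = 1804 / 1433 = 1.2589
log2(1.2589) = 0.332

0.33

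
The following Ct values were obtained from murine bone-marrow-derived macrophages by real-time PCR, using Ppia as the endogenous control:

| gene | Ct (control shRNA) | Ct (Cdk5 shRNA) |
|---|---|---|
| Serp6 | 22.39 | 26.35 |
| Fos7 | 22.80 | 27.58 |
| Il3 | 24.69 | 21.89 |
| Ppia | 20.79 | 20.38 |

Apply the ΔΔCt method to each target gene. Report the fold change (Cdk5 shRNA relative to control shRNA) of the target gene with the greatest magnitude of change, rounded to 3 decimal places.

0.027

Serp6: ΔΔCt = (26.35−20.38) − (22.39−20.79) = 5.97 − 1.60 = 4.37; fold change = 2^-4.37 = 0.048
Fos7: ΔΔCt = (27.58−20.38) − (22.80−20.79) = 7.20 − 2.01 = 5.19; fold change = 2^-5.19 = 0.027
Il3: ΔΔCt = (21.89−20.38) − (24.69−20.79) = 1.51 − 3.90 = -2.39; fold change = 2^2.39 = 5.242
Fos7 has the largest |ΔΔCt| = 5.19.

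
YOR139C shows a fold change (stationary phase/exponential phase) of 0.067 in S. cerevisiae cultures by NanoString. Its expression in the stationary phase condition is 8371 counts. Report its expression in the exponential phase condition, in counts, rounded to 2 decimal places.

124940.30

exponential phase expression = 8371 / 0.067 = 124940.30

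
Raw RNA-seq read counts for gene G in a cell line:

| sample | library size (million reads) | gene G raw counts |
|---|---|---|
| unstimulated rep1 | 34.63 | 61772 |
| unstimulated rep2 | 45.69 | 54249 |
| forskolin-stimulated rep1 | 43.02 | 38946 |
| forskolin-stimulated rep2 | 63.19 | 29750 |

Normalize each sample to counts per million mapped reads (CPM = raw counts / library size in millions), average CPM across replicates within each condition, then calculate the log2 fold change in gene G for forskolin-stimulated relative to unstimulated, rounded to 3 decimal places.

CPM(unstimulated rep1) = 61772 / 34.63 = 1783.7713
CPM(unstimulated rep2) = 54249 / 45.69 = 1187.3276
CPM(forskolin-stimulated rep1) = 38946 / 43.02 = 905.2999
CPM(forskolin-stimulated rep2) = 29750 / 63.19 = 470.8023
mean CPM(unstimulated) = 1485.5495; mean CPM(forskolin-stimulated) = 688.0511
Fold change = 688.0511 / 1485.5495 = 0.46316
log2(0.46316) = -1.1104

-1.110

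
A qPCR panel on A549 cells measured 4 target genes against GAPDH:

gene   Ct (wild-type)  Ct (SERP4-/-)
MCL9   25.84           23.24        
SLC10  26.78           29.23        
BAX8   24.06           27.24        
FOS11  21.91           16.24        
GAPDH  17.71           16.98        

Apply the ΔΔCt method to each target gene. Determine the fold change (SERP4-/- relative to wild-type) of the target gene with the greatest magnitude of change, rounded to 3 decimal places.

MCL9: ΔΔCt = (23.24−16.98) − (25.84−17.71) = 6.26 − 8.13 = -1.87; fold change = 2^1.87 = 3.655
SLC10: ΔΔCt = (29.23−16.98) − (26.78−17.71) = 12.25 − 9.07 = 3.18; fold change = 2^-3.18 = 0.110
BAX8: ΔΔCt = (27.24−16.98) − (24.06−17.71) = 10.26 − 6.35 = 3.91; fold change = 2^-3.91 = 0.067
FOS11: ΔΔCt = (16.24−16.98) − (21.91−17.71) = -0.74 − 4.20 = -4.94; fold change = 2^4.94 = 30.696
FOS11 has the largest |ΔΔCt| = 4.94.

30.696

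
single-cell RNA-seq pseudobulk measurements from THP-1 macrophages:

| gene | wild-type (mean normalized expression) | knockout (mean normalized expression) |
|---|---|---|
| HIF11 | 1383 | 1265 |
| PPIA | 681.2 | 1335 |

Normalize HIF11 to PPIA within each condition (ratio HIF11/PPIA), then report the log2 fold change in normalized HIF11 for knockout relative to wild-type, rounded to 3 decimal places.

HIF11/PPIA (wild-type) = 1383 / 681.2 = 2.0302
HIF11/PPIA (knockout) = 1265 / 1335 = 0.94757
Fold change = 0.94757 / 2.0302 = 0.4667
log2(0.4667) = -1.0994

-1.099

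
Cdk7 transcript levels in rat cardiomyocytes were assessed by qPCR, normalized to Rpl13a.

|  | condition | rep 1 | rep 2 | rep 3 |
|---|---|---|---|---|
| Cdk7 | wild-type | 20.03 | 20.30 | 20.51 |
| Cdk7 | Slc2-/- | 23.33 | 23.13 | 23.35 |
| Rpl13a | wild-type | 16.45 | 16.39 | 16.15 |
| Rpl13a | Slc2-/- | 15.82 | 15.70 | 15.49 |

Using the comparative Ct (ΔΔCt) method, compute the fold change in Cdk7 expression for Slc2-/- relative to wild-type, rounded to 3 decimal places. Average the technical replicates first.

0.080

Mean Ct: Cdk7 wild-type 20.280; Cdk7 Slc2-/- 23.270; Rpl13a wild-type 16.330; Rpl13a Slc2-/- 15.670
ΔCt(wild-type) = 20.280 − 16.330 = 3.950
ΔCt(Slc2-/-) = 23.270 − 15.670 = 7.600
ΔΔCt = 7.600 − 3.950 = 3.650
Fold change = 2^(−3.650) = 0.0797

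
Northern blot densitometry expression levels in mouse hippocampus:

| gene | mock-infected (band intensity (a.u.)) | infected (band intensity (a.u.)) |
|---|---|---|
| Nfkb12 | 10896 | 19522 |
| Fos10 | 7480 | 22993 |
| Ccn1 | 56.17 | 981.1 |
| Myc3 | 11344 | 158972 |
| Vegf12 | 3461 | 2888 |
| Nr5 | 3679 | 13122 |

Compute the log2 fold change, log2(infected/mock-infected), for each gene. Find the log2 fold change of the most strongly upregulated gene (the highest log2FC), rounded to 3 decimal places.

log2(19522/10896) = 0.841  (Nfkb12)
log2(22993/7480) = 1.620  (Fos10)
log2(981.1/56.17) = 4.127  (Ccn1)
log2(158972/11344) = 3.809  (Myc3)
log2(2888/3461) = -0.261  (Vegf12)
log2(13122/3679) = 1.835  (Nr5)
Ccn1 is most strongly upregulated.

4.127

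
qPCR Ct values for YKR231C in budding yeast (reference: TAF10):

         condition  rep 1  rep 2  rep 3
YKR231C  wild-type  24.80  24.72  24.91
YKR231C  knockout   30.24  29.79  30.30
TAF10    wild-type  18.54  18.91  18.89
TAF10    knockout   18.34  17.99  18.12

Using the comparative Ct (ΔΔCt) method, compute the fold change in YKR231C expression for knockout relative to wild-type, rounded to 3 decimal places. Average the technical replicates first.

Mean Ct: YKR231C wild-type 24.810; YKR231C knockout 30.110; TAF10 wild-type 18.780; TAF10 knockout 18.150
ΔCt(wild-type) = 24.810 − 18.780 = 6.030
ΔCt(knockout) = 30.110 − 18.150 = 11.960
ΔΔCt = 11.960 − 6.030 = 5.930
Fold change = 2^(−5.930) = 0.0164

0.016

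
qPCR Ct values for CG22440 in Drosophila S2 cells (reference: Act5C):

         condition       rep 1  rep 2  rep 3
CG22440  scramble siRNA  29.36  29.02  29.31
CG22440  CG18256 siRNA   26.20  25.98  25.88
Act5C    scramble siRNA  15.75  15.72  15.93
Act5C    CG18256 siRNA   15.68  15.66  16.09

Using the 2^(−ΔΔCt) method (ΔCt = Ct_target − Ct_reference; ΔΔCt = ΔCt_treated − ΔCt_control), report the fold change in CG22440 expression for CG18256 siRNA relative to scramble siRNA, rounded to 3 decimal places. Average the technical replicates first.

9.318

Mean Ct: CG22440 scramble siRNA 29.230; CG22440 CG18256 siRNA 26.020; Act5C scramble siRNA 15.800; Act5C CG18256 siRNA 15.810
ΔCt(scramble siRNA) = 29.230 − 15.800 = 13.430
ΔCt(CG18256 siRNA) = 26.020 − 15.810 = 10.210
ΔΔCt = 10.210 − 13.430 = -3.220
Fold change = 2^(−(-3.220)) = 2^3.220 = 9.3179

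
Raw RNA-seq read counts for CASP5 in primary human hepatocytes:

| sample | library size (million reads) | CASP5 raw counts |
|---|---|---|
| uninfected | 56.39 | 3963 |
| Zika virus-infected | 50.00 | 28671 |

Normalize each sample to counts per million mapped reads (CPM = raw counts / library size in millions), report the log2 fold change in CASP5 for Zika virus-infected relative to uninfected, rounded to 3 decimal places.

3.028

CPM(uninfected) = 3963 / 56.39 = 70.2784
CPM(Zika virus-infected) = 28671 / 50.00 = 573.4200
Fold change = 573.4200 / 70.2784 = 8.15926
log2(8.15926) = 3.0284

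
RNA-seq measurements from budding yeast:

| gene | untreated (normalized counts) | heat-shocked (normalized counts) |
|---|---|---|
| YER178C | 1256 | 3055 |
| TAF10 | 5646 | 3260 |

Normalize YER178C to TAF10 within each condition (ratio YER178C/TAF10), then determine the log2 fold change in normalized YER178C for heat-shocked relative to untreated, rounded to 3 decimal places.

YER178C/TAF10 (untreated) = 1256 / 5646 = 0.22246
YER178C/TAF10 (heat-shocked) = 3055 / 3260 = 0.93712
Fold change = 0.93712 / 0.22246 = 4.2125
log2(4.2125) = 2.0747

2.075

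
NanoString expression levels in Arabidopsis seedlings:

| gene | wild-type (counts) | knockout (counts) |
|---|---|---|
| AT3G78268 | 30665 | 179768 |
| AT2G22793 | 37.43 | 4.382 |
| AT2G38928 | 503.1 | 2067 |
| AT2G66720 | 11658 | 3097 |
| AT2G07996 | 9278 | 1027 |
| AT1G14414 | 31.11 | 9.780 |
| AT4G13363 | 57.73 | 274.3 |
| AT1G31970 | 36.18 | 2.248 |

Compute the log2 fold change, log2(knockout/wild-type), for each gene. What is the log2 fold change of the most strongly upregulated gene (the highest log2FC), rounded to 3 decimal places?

log2(179768/30665) = 2.551  (AT3G78268)
log2(4.382/37.43) = -3.095  (AT2G22793)
log2(2067/503.1) = 2.039  (AT2G38928)
log2(3097/11658) = -1.912  (AT2G66720)
log2(1027/9278) = -3.175  (AT2G07996)
log2(9.780/31.11) = -1.669  (AT1G14414)
log2(274.3/57.73) = 2.248  (AT4G13363)
log2(2.248/36.18) = -4.008  (AT1G31970)
AT3G78268 is most strongly upregulated.

2.551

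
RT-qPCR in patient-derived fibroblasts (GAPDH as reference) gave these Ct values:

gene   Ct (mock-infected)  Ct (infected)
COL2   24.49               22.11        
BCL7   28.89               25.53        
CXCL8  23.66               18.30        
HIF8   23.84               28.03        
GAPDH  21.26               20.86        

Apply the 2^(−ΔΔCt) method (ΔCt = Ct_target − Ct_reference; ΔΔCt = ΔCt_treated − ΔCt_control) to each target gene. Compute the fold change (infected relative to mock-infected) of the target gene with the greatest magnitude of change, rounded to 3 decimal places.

COL2: ΔΔCt = (22.11−20.86) − (24.49−21.26) = 1.25 − 3.23 = -1.98; fold change = 2^1.98 = 3.945
BCL7: ΔΔCt = (25.53−20.86) − (28.89−21.26) = 4.67 − 7.63 = -2.96; fold change = 2^2.96 = 7.781
CXCL8: ΔΔCt = (18.30−20.86) − (23.66−21.26) = -2.56 − 2.40 = -4.96; fold change = 2^4.96 = 31.125
HIF8: ΔΔCt = (28.03−20.86) − (23.84−21.26) = 7.17 − 2.58 = 4.59; fold change = 2^-4.59 = 0.042
CXCL8 has the largest |ΔΔCt| = 4.96.

31.125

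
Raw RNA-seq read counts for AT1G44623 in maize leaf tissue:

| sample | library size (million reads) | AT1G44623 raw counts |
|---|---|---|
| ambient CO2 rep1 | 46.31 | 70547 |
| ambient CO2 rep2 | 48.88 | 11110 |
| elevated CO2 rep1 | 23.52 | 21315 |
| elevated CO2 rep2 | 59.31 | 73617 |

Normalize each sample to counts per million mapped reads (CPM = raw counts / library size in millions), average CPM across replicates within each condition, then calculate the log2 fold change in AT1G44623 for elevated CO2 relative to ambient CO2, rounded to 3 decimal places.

0.295

CPM(ambient CO2 rep1) = 70547 / 46.31 = 1523.3643
CPM(ambient CO2 rep2) = 11110 / 48.88 = 227.2913
CPM(elevated CO2 rep1) = 21315 / 23.52 = 906.2500
CPM(elevated CO2 rep2) = 73617 / 59.31 = 1241.2241
mean CPM(ambient CO2) = 875.3278; mean CPM(elevated CO2) = 1073.7370
Fold change = 1073.7370 / 875.3278 = 1.22667
log2(1.22667) = 0.2947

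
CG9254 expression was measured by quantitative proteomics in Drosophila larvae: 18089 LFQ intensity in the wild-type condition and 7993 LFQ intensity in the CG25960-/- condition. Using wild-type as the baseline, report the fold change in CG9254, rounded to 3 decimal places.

0.442

Fold change = 7993 / 18089 = 0.4419
CG9254 is downregulated.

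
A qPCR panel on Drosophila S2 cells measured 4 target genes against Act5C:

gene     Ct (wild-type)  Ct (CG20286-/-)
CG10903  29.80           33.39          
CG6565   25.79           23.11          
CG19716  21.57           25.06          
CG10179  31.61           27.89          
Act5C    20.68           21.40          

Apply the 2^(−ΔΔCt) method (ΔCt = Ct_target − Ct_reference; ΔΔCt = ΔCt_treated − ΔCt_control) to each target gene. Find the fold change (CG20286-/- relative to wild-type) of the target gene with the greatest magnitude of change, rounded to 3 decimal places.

21.706

CG10903: ΔΔCt = (33.39−21.40) − (29.80−20.68) = 11.99 − 9.12 = 2.87; fold change = 2^-2.87 = 0.137
CG6565: ΔΔCt = (23.11−21.40) − (25.79−20.68) = 1.71 − 5.11 = -3.40; fold change = 2^3.40 = 10.556
CG19716: ΔΔCt = (25.06−21.40) − (21.57−20.68) = 3.66 − 0.89 = 2.77; fold change = 2^-2.77 = 0.147
CG10179: ΔΔCt = (27.89−21.40) − (31.61−20.68) = 6.49 − 10.93 = -4.44; fold change = 2^4.44 = 21.706
CG10179 has the largest |ΔΔCt| = 4.44.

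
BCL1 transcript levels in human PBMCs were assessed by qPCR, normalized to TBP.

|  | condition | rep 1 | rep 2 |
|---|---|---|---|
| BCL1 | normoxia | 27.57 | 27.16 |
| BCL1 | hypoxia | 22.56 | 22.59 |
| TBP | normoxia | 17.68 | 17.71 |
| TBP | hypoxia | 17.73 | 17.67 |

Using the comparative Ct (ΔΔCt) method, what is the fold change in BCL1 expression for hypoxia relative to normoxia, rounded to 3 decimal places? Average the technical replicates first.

Mean Ct: BCL1 normoxia 27.365; BCL1 hypoxia 22.575; TBP normoxia 17.695; TBP hypoxia 17.700
ΔCt(normoxia) = 27.365 − 17.695 = 9.670
ΔCt(hypoxia) = 22.575 − 17.700 = 4.875
ΔΔCt = 4.875 − 9.670 = -4.795
Fold change = 2^(−(-4.795)) = 2^4.795 = 27.7612

27.761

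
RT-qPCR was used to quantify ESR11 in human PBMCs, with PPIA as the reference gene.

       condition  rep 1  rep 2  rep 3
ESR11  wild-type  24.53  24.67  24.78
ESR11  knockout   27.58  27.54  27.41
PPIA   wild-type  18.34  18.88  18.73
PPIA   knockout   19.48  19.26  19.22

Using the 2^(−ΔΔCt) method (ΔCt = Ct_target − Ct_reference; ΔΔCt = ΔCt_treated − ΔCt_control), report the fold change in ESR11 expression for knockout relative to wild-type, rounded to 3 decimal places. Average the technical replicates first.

Mean Ct: ESR11 wild-type 24.660; ESR11 knockout 27.510; PPIA wild-type 18.650; PPIA knockout 19.320
ΔCt(wild-type) = 24.660 − 18.650 = 6.010
ΔCt(knockout) = 27.510 − 19.320 = 8.190
ΔΔCt = 8.190 − 6.010 = 2.180
Fold change = 2^(−2.180) = 0.2207

0.221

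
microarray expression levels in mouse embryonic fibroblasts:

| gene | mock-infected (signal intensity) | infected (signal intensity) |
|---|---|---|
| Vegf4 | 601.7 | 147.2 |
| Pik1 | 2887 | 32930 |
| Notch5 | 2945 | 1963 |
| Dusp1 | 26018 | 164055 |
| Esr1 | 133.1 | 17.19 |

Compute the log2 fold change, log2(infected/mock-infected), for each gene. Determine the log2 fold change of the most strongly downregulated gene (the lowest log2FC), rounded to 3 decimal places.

-2.953

log2(147.2/601.7) = -2.031  (Vegf4)
log2(32930/2887) = 3.512  (Pik1)
log2(1963/2945) = -0.585  (Notch5)
log2(164055/26018) = 2.657  (Dusp1)
log2(17.19/133.1) = -2.953  (Esr1)
Esr1 is most strongly downregulated.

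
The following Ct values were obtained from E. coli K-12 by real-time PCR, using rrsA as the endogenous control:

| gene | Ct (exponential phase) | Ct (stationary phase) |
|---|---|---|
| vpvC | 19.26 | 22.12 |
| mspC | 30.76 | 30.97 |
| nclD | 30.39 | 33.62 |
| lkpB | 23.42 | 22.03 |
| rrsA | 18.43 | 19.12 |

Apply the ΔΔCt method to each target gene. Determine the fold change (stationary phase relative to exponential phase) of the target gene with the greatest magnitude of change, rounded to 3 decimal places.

vpvC: ΔΔCt = (22.12−19.12) − (19.26−18.43) = 3.00 − 0.83 = 2.17; fold change = 2^-2.17 = 0.222
mspC: ΔΔCt = (30.97−19.12) − (30.76−18.43) = 11.85 − 12.33 = -0.48; fold change = 2^0.48 = 1.395
nclD: ΔΔCt = (33.62−19.12) − (30.39−18.43) = 14.50 − 11.96 = 2.54; fold change = 2^-2.54 = 0.172
lkpB: ΔΔCt = (22.03−19.12) − (23.42−18.43) = 2.91 − 4.99 = -2.08; fold change = 2^2.08 = 4.228
nclD has the largest |ΔΔCt| = 2.54.

0.172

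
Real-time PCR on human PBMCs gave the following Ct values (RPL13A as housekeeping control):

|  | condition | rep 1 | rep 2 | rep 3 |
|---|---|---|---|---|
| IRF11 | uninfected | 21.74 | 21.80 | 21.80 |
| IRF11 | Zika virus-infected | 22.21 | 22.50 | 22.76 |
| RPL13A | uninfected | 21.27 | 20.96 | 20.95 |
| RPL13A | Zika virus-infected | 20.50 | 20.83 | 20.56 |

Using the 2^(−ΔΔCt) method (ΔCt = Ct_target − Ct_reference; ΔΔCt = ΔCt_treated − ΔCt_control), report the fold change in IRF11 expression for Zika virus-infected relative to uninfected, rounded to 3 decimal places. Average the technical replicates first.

Mean Ct: IRF11 uninfected 21.780; IRF11 Zika virus-infected 22.490; RPL13A uninfected 21.060; RPL13A Zika virus-infected 20.630
ΔCt(uninfected) = 21.780 − 21.060 = 0.720
ΔCt(Zika virus-infected) = 22.490 − 20.630 = 1.860
ΔΔCt = 1.860 − 0.720 = 1.140
Fold change = 2^(−1.140) = 0.4538

0.454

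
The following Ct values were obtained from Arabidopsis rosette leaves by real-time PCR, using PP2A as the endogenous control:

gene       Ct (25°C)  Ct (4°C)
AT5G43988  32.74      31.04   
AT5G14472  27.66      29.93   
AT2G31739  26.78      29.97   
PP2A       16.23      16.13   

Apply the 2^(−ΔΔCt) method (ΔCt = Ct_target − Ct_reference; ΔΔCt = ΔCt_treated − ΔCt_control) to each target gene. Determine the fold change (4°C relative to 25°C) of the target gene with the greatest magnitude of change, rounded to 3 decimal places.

0.102

AT5G43988: ΔΔCt = (31.04−16.13) − (32.74−16.23) = 14.91 − 16.51 = -1.60; fold change = 2^1.60 = 3.031
AT5G14472: ΔΔCt = (29.93−16.13) − (27.66−16.23) = 13.80 − 11.43 = 2.37; fold change = 2^-2.37 = 0.193
AT2G31739: ΔΔCt = (29.97−16.13) − (26.78−16.23) = 13.84 − 10.55 = 3.29; fold change = 2^-3.29 = 0.102
AT2G31739 has the largest |ΔΔCt| = 3.29.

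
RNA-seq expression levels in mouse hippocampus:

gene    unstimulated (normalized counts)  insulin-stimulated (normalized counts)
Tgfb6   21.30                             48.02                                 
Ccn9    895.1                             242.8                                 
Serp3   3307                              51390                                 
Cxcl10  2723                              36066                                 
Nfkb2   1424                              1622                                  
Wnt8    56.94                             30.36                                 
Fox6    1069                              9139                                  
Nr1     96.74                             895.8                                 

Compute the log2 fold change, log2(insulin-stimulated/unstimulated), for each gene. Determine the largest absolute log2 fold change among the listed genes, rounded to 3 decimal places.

log2(48.02/21.30) = 1.173  (Tgfb6)
log2(242.8/895.1) = -1.882  (Ccn9)
log2(51390/3307) = 3.958  (Serp3)
log2(36066/2723) = 3.727  (Cxcl10)
log2(1622/1424) = 0.188  (Nfkb2)
log2(30.36/56.94) = -0.907  (Wnt8)
log2(9139/1069) = 3.096  (Fox6)
log2(895.8/96.74) = 3.211  (Nr1)
The largest magnitude belongs to Serp3.

3.958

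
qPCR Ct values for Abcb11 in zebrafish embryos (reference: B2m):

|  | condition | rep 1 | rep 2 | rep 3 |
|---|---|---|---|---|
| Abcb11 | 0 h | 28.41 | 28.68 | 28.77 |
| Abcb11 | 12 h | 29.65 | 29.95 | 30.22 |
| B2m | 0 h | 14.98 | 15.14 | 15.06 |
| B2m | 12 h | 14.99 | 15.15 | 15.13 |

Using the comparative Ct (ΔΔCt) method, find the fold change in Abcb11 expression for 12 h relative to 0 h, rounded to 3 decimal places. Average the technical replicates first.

Mean Ct: Abcb11 0 h 28.620; Abcb11 12 h 29.940; B2m 0 h 15.060; B2m 12 h 15.090
ΔCt(0 h) = 28.620 − 15.060 = 13.560
ΔCt(12 h) = 29.940 − 15.090 = 14.850
ΔΔCt = 14.850 − 13.560 = 1.290
Fold change = 2^(−1.290) = 0.4090

0.409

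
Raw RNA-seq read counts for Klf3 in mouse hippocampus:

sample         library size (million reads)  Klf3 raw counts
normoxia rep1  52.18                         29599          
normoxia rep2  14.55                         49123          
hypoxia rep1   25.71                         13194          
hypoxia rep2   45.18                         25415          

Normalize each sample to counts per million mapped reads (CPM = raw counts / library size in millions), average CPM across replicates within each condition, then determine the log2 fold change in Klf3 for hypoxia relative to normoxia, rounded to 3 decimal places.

CPM(normoxia rep1) = 29599 / 52.18 = 567.2480
CPM(normoxia rep2) = 49123 / 14.55 = 3376.1512
CPM(hypoxia rep1) = 13194 / 25.71 = 513.1855
CPM(hypoxia rep2) = 25415 / 45.18 = 562.5277
mean CPM(normoxia) = 1971.6996; mean CPM(hypoxia) = 537.8566
Fold change = 537.8566 / 1971.6996 = 0.27279
log2(0.27279) = -1.8741

-1.874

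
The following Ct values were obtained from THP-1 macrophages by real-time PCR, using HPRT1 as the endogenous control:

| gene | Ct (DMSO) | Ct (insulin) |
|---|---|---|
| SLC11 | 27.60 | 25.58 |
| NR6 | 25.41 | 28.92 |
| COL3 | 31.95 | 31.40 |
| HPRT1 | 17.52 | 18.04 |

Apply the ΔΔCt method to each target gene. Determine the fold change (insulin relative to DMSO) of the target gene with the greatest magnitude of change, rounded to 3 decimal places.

SLC11: ΔΔCt = (25.58−18.04) − (27.60−17.52) = 7.54 − 10.08 = -2.54; fold change = 2^2.54 = 5.816
NR6: ΔΔCt = (28.92−18.04) − (25.41−17.52) = 10.88 − 7.89 = 2.99; fold change = 2^-2.99 = 0.126
COL3: ΔΔCt = (31.40−18.04) − (31.95−17.52) = 13.36 − 14.43 = -1.07; fold change = 2^1.07 = 2.099
NR6 has the largest |ΔΔCt| = 2.99.

0.126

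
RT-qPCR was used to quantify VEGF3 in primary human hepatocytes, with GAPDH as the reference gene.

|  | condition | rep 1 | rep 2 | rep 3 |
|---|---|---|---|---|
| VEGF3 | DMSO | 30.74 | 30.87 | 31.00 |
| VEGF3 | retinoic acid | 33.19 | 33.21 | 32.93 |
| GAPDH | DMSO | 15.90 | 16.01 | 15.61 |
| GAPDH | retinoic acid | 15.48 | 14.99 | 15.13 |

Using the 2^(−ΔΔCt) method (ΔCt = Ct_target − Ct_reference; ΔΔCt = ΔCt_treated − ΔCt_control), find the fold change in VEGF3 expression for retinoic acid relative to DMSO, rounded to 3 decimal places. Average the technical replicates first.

0.136

Mean Ct: VEGF3 DMSO 30.870; VEGF3 retinoic acid 33.110; GAPDH DMSO 15.840; GAPDH retinoic acid 15.200
ΔCt(DMSO) = 30.870 − 15.840 = 15.030
ΔCt(retinoic acid) = 33.110 − 15.200 = 17.910
ΔΔCt = 17.910 − 15.030 = 2.880
Fold change = 2^(−2.880) = 0.1358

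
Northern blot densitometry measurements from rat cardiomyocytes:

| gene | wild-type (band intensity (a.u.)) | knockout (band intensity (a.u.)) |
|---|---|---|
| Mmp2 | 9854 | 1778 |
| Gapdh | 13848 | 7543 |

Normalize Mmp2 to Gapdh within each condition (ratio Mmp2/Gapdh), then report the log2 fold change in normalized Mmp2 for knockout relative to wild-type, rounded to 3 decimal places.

Mmp2/Gapdh (wild-type) = 9854 / 13848 = 0.71158
Mmp2/Gapdh (knockout) = 1778 / 7543 = 0.23572
Fold change = 0.23572 / 0.71158 = 0.3313
log2(0.3313) = -1.5940

-1.594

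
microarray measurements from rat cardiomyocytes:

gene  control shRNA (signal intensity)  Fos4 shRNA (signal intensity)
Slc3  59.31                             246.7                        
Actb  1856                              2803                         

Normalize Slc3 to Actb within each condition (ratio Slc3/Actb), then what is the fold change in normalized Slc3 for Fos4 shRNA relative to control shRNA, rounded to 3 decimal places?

Slc3/Actb (control shRNA) = 59.31 / 1856 = 0.031956
Slc3/Actb (Fos4 shRNA) = 246.7 / 2803 = 0.088013
Fold change = 0.088013 / 0.031956 = 2.7542

2.754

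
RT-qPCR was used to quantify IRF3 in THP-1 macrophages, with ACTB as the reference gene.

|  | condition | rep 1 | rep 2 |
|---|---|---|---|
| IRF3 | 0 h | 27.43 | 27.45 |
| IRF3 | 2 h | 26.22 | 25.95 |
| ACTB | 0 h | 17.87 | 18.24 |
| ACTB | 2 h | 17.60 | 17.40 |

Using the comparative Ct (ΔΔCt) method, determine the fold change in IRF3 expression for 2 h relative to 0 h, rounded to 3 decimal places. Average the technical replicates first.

Mean Ct: IRF3 0 h 27.440; IRF3 2 h 26.085; ACTB 0 h 18.055; ACTB 2 h 17.500
ΔCt(0 h) = 27.440 − 18.055 = 9.385
ΔCt(2 h) = 26.085 − 17.500 = 8.585
ΔΔCt = 8.585 − 9.385 = -0.800
Fold change = 2^(−(-0.800)) = 2^0.800 = 1.7411

1.741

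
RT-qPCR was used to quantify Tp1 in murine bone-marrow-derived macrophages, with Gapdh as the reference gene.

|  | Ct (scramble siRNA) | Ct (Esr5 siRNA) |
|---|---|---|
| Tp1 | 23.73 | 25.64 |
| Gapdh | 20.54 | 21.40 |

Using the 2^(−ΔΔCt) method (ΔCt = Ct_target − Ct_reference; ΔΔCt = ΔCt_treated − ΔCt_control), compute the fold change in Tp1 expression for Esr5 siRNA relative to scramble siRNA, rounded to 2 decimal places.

ΔCt(scramble siRNA) = 23.730 − 20.540 = 3.190
ΔCt(Esr5 siRNA) = 25.640 − 21.400 = 4.240
ΔΔCt = 4.240 − 3.190 = 1.050
Fold change = 2^(−1.050) = 0.483

0.48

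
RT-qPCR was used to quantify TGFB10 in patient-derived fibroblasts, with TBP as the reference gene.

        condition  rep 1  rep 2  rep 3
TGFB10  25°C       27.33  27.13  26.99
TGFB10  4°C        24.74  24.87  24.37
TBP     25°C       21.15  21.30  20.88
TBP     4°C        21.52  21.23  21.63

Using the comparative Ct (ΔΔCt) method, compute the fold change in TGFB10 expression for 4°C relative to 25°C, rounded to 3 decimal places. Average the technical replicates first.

7.160

Mean Ct: TGFB10 25°C 27.150; TGFB10 4°C 24.660; TBP 25°C 21.110; TBP 4°C 21.460
ΔCt(25°C) = 27.150 − 21.110 = 6.040
ΔCt(4°C) = 24.660 − 21.460 = 3.200
ΔΔCt = 3.200 − 6.040 = -2.840
Fold change = 2^(−(-2.840)) = 2^2.840 = 7.1602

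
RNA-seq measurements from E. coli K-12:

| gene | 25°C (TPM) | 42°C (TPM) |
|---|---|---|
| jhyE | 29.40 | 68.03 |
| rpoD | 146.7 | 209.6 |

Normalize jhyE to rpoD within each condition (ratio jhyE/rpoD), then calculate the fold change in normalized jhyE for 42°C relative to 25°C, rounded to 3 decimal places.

jhyE/rpoD (25°C) = 29.40 / 146.7 = 0.20041
jhyE/rpoD (42°C) = 68.03 / 209.6 = 0.32457
Fold change = 0.32457 / 0.20041 = 1.6195

1.620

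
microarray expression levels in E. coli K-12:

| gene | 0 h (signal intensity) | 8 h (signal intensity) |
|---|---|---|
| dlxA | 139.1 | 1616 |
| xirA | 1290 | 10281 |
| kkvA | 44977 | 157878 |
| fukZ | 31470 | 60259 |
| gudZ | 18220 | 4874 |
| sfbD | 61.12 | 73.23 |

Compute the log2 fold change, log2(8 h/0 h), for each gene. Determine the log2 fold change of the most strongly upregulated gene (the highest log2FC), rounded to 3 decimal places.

3.538

log2(1616/139.1) = 3.538  (dlxA)
log2(10281/1290) = 2.995  (xirA)
log2(157878/44977) = 1.812  (kkvA)
log2(60259/31470) = 0.937  (fukZ)
log2(4874/18220) = -1.902  (gudZ)
log2(73.23/61.12) = 0.261  (sfbD)
dlxA is most strongly upregulated.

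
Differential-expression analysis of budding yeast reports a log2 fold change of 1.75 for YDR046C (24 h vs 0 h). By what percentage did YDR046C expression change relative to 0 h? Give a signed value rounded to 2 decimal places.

236.36%

Fold change = 2^(1.75) = 3.3636
Percent change = (FC − 1) × 100% = (3.3636 − 1) × 100 = 236.36%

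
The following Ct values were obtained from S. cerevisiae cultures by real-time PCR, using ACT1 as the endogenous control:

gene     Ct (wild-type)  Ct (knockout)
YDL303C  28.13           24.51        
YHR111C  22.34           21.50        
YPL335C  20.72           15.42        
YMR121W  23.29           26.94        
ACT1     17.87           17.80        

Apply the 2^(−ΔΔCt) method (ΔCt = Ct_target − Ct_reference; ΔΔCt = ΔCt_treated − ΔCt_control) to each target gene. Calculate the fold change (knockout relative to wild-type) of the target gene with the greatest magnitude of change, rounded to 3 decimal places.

37.531

YDL303C: ΔΔCt = (24.51−17.80) − (28.13−17.87) = 6.71 − 10.26 = -3.55; fold change = 2^3.55 = 11.713
YHR111C: ΔΔCt = (21.50−17.80) − (22.34−17.87) = 3.70 − 4.47 = -0.77; fold change = 2^0.77 = 1.705
YPL335C: ΔΔCt = (15.42−17.80) − (20.72−17.87) = -2.38 − 2.85 = -5.23; fold change = 2^5.23 = 37.531
YMR121W: ΔΔCt = (26.94−17.80) − (23.29−17.87) = 9.14 − 5.42 = 3.72; fold change = 2^-3.72 = 0.076
YPL335C has the largest |ΔΔCt| = 5.23.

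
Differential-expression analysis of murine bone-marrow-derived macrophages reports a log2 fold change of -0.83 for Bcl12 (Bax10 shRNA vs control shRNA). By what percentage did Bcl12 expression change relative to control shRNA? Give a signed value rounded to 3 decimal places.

Fold change = 2^(-0.83) = 0.5625
Percent change = (FC − 1) × 100% = (0.5625 − 1) × 100 = -43.747%

-43.747%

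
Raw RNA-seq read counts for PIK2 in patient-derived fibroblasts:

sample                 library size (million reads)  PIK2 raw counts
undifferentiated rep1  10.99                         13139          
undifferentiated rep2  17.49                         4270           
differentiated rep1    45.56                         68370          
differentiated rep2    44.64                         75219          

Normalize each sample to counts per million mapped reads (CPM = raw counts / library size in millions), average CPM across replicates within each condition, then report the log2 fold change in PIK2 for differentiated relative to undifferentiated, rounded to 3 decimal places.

1.146

CPM(undifferentiated rep1) = 13139 / 10.99 = 1195.5414
CPM(undifferentiated rep2) = 4270 / 17.49 = 244.1395
CPM(differentiated rep1) = 68370 / 45.56 = 1500.6585
CPM(differentiated rep2) = 75219 / 44.64 = 1685.0134
mean CPM(undifferentiated) = 719.8405; mean CPM(differentiated) = 1592.8360
Fold change = 1592.8360 / 719.8405 = 2.21276
log2(2.21276) = 1.1458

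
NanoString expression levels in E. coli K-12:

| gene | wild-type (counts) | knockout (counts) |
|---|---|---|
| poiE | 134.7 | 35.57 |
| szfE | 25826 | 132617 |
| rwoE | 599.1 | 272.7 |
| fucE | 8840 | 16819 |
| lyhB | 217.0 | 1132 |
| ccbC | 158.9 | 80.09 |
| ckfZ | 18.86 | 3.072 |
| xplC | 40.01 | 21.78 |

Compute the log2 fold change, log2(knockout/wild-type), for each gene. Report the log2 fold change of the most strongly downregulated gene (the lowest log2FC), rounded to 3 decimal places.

log2(35.57/134.7) = -1.921  (poiE)
log2(132617/25826) = 2.360  (szfE)
log2(272.7/599.1) = -1.135  (rwoE)
log2(16819/8840) = 0.928  (fucE)
log2(1132/217.0) = 2.383  (lyhB)
log2(80.09/158.9) = -0.988  (ccbC)
log2(3.072/18.86) = -2.618  (ckfZ)
log2(21.78/40.01) = -0.877  (xplC)
ckfZ is most strongly downregulated.

-2.618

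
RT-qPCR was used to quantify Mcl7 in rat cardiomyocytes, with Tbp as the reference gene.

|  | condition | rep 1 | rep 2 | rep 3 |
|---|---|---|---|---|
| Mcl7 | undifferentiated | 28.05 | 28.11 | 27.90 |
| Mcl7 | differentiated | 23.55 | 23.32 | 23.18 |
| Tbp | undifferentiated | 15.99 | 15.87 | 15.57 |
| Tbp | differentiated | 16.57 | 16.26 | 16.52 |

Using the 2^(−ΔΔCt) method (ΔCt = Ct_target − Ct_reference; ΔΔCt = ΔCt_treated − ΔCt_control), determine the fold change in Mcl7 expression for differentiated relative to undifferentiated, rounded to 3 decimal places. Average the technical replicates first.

39.671

Mean Ct: Mcl7 undifferentiated 28.020; Mcl7 differentiated 23.350; Tbp undifferentiated 15.810; Tbp differentiated 16.450
ΔCt(undifferentiated) = 28.020 − 15.810 = 12.210
ΔCt(differentiated) = 23.350 − 16.450 = 6.900
ΔΔCt = 6.900 − 12.210 = -5.310
Fold change = 2^(−(-5.310)) = 2^5.310 = 39.6706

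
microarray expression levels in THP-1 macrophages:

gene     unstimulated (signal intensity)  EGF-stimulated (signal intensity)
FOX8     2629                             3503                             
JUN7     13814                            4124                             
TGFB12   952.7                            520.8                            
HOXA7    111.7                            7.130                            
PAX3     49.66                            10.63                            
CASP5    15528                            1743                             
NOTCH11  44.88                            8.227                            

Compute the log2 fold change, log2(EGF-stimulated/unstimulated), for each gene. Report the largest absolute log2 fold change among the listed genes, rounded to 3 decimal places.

log2(3503/2629) = 0.414  (FOX8)
log2(4124/13814) = -1.744  (JUN7)
log2(520.8/952.7) = -0.871  (TGFB12)
log2(7.130/111.7) = -3.970  (HOXA7)
log2(10.63/49.66) = -2.224  (PAX3)
log2(1743/15528) = -3.155  (CASP5)
log2(8.227/44.88) = -2.448  (NOTCH11)
The largest magnitude belongs to HOXA7.

3.970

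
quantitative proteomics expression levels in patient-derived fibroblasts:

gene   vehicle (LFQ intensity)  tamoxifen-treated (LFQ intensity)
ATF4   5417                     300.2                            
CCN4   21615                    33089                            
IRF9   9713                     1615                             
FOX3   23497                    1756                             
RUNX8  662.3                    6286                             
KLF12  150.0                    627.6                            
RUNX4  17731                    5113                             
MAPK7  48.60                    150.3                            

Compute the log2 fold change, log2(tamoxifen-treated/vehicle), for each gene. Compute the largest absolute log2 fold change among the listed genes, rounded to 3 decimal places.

log2(300.2/5417) = -4.173  (ATF4)
log2(33089/21615) = 0.614  (CCN4)
log2(1615/9713) = -2.588  (IRF9)
log2(1756/23497) = -3.742  (FOX3)
log2(6286/662.3) = 3.247  (RUNX8)
log2(627.6/150.0) = 2.065  (KLF12)
log2(5113/17731) = -1.794  (RUNX4)
log2(150.3/48.60) = 1.629  (MAPK7)
The largest magnitude belongs to ATF4.

4.173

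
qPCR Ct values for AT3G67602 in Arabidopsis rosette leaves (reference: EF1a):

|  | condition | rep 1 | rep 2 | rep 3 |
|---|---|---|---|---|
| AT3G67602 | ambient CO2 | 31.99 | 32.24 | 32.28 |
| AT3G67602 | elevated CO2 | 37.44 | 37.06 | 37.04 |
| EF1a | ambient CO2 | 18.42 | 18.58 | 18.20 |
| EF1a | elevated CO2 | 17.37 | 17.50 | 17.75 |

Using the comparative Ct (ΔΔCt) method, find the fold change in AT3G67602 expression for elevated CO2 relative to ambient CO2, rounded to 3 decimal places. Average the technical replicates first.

0.017

Mean Ct: AT3G67602 ambient CO2 32.170; AT3G67602 elevated CO2 37.180; EF1a ambient CO2 18.400; EF1a elevated CO2 17.540
ΔCt(ambient CO2) = 32.170 − 18.400 = 13.770
ΔCt(elevated CO2) = 37.180 − 17.540 = 19.640
ΔΔCt = 19.640 − 13.770 = 5.870
Fold change = 2^(−5.870) = 0.0171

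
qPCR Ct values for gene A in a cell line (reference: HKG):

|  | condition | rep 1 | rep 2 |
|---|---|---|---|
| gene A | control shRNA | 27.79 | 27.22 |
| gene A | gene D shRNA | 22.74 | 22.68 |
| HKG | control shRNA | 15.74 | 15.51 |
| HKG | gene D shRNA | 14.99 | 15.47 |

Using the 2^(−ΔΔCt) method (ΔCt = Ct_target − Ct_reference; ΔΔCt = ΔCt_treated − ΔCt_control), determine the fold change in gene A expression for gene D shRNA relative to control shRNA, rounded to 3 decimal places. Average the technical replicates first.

21.112

Mean Ct: gene A control shRNA 27.505; gene A gene D shRNA 22.710; HKG control shRNA 15.625; HKG gene D shRNA 15.230
ΔCt(control shRNA) = 27.505 − 15.625 = 11.880
ΔCt(gene D shRNA) = 22.710 − 15.230 = 7.480
ΔΔCt = 7.480 − 11.880 = -4.400
Fold change = 2^(−(-4.400)) = 2^4.400 = 21.1121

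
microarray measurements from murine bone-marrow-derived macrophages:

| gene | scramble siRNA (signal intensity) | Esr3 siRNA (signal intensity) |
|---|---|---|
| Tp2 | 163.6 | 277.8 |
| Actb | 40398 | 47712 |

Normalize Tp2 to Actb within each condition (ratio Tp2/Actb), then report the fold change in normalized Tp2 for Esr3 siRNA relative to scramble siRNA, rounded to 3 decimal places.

1.438

Tp2/Actb (scramble siRNA) = 163.6 / 40398 = 0.0040497
Tp2/Actb (Esr3 siRNA) = 277.8 / 47712 = 0.0058224
Fold change = 0.0058224 / 0.0040497 = 1.4377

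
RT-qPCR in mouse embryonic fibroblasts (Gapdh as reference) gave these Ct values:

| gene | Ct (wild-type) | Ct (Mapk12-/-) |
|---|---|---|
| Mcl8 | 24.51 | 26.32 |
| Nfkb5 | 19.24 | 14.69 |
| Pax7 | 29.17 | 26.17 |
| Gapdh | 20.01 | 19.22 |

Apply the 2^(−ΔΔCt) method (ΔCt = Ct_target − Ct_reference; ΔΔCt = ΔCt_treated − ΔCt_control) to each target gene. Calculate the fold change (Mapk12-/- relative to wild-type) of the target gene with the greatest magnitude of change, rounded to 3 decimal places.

Mcl8: ΔΔCt = (26.32−19.22) − (24.51−20.01) = 7.10 − 4.50 = 2.60; fold change = 2^-2.60 = 0.165
Nfkb5: ΔΔCt = (14.69−19.22) − (19.24−20.01) = -4.53 − (-0.77) = -3.76; fold change = 2^3.76 = 13.548
Pax7: ΔΔCt = (26.17−19.22) − (29.17−20.01) = 6.95 − 9.16 = -2.21; fold change = 2^2.21 = 4.627
Nfkb5 has the largest |ΔΔCt| = 3.76.

13.548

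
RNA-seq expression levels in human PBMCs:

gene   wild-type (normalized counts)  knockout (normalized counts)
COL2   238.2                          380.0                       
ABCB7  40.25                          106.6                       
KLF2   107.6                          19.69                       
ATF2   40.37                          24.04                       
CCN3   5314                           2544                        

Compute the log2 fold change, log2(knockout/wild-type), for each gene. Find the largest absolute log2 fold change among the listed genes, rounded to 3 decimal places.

2.450

log2(380.0/238.2) = 0.674  (COL2)
log2(106.6/40.25) = 1.405  (ABCB7)
log2(19.69/107.6) = -2.450  (KLF2)
log2(24.04/40.37) = -0.748  (ATF2)
log2(2544/5314) = -1.063  (CCN3)
The largest magnitude belongs to KLF2.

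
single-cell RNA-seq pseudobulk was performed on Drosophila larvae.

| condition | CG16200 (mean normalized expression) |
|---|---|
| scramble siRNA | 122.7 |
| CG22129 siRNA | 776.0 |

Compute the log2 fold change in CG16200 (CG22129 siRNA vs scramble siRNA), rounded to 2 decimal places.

Fold change = 776.0 / 122.7 = 6.3244
log2(6.3244) = 2.661

2.66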